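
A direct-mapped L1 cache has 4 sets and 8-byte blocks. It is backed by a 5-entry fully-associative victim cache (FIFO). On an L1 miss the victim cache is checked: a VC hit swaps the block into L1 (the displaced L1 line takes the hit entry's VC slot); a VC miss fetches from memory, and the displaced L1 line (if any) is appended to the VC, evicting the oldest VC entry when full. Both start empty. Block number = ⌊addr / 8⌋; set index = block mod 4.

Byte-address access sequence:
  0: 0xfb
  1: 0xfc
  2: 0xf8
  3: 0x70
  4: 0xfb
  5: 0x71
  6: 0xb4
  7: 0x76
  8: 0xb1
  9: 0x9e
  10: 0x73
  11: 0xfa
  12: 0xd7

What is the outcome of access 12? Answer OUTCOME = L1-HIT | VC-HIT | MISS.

OUTCOME = MISS

  [0] addr=0xfb blk=31 s=3: MISS | VC []
  [1] addr=0xfc blk=31 s=3: L1-HIT | VC []
  [2] addr=0xf8 blk=31 s=3: L1-HIT | VC []
  [3] addr=0x70 blk=14 s=2: MISS | VC []
  [4] addr=0xfb blk=31 s=3: L1-HIT | VC []
  [5] addr=0x71 blk=14 s=2: L1-HIT | VC []
  [6] addr=0xb4 blk=22 s=2: MISS | VC [14]
  [7] addr=0x76 blk=14 s=2: VC-HIT | VC [22]
  [8] addr=0xb1 blk=22 s=2: VC-HIT | VC [14]
  [9] addr=0x9e blk=19 s=3: MISS | VC [14, 31]
  [10] addr=0x73 blk=14 s=2: VC-HIT | VC [22, 31]
  [11] addr=0xfa blk=31 s=3: VC-HIT | VC [22, 19]
  [12] addr=0xd7 blk=26 s=2: MISS | VC [22, 19, 14]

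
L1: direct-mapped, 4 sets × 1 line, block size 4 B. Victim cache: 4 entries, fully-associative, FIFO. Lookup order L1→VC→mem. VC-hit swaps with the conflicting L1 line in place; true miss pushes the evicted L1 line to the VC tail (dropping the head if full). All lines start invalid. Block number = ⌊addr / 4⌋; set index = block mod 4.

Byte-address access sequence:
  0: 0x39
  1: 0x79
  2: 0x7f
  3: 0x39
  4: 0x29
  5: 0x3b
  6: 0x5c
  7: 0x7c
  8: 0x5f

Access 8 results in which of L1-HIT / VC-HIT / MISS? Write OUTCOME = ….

OUTCOME = VC-HIT

0: 0x39 (blk 14, set 2) → MISS  vc=[]
1: 0x79 (blk 30, set 2) → MISS  vc=[14]
2: 0x7f (blk 31, set 3) → MISS  vc=[14]
3: 0x39 (blk 14, set 2) → VC-HIT  vc=[30]
4: 0x29 (blk 10, set 2) → MISS  vc=[30, 14]
5: 0x3b (blk 14, set 2) → VC-HIT  vc=[30, 10]
6: 0x5c (blk 23, set 3) → MISS  vc=[30, 10, 31]
7: 0x7c (blk 31, set 3) → VC-HIT  vc=[30, 10, 23]
8: 0x5f (blk 23, set 3) → VC-HIT  vc=[30, 10, 31]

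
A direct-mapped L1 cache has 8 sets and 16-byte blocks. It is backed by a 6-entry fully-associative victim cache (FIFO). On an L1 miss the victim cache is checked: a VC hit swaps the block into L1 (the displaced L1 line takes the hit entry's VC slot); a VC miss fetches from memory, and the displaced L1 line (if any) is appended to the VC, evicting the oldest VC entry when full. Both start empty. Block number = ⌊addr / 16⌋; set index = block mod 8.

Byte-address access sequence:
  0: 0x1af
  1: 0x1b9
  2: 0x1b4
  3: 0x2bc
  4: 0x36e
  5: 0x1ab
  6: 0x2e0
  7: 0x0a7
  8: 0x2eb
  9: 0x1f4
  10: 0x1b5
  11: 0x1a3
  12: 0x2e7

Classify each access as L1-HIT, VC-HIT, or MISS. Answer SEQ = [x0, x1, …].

0: 0x1af (blk 26, set 2) → MISS  vc=[]
1: 0x1b9 (blk 27, set 3) → MISS  vc=[]
2: 0x1b4 (blk 27, set 3) → L1-HIT  vc=[]
3: 0x2bc (blk 43, set 3) → MISS  vc=[27]
4: 0x36e (blk 54, set 6) → MISS  vc=[27]
5: 0x1ab (blk 26, set 2) → L1-HIT  vc=[27]
6: 0x2e0 (blk 46, set 6) → MISS  vc=[27, 54]
7: 0xa7 (blk 10, set 2) → MISS  vc=[27, 54, 26]
8: 0x2eb (blk 46, set 6) → L1-HIT  vc=[27, 54, 26]
9: 0x1f4 (blk 31, set 7) → MISS  vc=[27, 54, 26]
10: 0x1b5 (blk 27, set 3) → VC-HIT  vc=[43, 54, 26]
11: 0x1a3 (blk 26, set 2) → VC-HIT  vc=[43, 54, 10]
12: 0x2e7 (blk 46, set 6) → L1-HIT  vc=[43, 54, 10]

SEQ = [MISS, MISS, L1-HIT, MISS, MISS, L1-HIT, MISS, MISS, L1-HIT, MISS, VC-HIT, VC-HIT, L1-HIT]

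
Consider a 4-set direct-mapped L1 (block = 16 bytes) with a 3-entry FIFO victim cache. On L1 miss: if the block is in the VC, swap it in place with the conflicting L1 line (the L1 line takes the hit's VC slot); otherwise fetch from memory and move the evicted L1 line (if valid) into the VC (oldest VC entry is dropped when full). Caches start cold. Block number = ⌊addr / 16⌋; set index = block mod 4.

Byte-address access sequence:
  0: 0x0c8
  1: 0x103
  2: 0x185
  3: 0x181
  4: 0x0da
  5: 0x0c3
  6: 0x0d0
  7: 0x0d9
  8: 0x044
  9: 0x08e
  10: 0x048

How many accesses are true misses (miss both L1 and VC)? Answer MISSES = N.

  [0] addr=0xc8 blk=12 s=0: MISS | VC []
  [1] addr=0x103 blk=16 s=0: MISS | VC [12]
  [2] addr=0x185 blk=24 s=0: MISS | VC [12, 16]
  [3] addr=0x181 blk=24 s=0: L1-HIT | VC [12, 16]
  [4] addr=0xda blk=13 s=1: MISS | VC [12, 16]
  [5] addr=0xc3 blk=12 s=0: VC-HIT | VC [24, 16]
  [6] addr=0xd0 blk=13 s=1: L1-HIT | VC [24, 16]
  [7] addr=0xd9 blk=13 s=1: L1-HIT | VC [24, 16]
  [8] addr=0x44 blk=4 s=0: MISS | VC [24, 16, 12]
  [9] addr=0x8e blk=8 s=0: MISS | VC [16, 12, 4]
  [10] addr=0x48 blk=4 s=0: VC-HIT | VC [16, 12, 8]

MISSES = 6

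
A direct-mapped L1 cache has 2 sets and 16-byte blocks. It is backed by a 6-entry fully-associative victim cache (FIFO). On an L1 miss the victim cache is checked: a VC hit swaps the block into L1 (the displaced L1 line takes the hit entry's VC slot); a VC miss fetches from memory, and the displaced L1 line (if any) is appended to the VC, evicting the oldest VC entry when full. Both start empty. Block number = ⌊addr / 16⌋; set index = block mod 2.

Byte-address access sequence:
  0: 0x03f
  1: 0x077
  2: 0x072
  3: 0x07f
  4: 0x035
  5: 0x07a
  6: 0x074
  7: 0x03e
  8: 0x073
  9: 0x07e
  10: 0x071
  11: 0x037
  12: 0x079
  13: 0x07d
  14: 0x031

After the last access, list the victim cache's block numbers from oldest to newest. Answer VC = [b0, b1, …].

VC = [7]

#0 0x3f→b3/s1 MISS; vc=[]
#1 0x77→b7/s1 MISS; vc=[3]
#2 0x72→b7/s1 L1-HIT; vc=[3]
#3 0x7f→b7/s1 L1-HIT; vc=[3]
#4 0x35→b3/s1 VC-HIT; vc=[7]
#5 0x7a→b7/s1 VC-HIT; vc=[3]
#6 0x74→b7/s1 L1-HIT; vc=[3]
#7 0x3e→b3/s1 VC-HIT; vc=[7]
#8 0x73→b7/s1 VC-HIT; vc=[3]
#9 0x7e→b7/s1 L1-HIT; vc=[3]
#10 0x71→b7/s1 L1-HIT; vc=[3]
#11 0x37→b3/s1 VC-HIT; vc=[7]
#12 0x79→b7/s1 VC-HIT; vc=[3]
#13 0x7d→b7/s1 L1-HIT; vc=[3]
#14 0x31→b3/s1 VC-HIT; vc=[7]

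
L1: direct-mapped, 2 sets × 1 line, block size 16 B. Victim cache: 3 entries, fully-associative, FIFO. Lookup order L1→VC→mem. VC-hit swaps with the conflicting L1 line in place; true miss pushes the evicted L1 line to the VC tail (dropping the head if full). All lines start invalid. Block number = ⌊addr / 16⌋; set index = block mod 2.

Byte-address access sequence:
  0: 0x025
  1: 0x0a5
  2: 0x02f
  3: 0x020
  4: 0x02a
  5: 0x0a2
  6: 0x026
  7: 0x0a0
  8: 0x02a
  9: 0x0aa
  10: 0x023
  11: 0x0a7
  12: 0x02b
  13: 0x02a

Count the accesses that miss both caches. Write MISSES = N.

  [0] addr=0x25 blk=2 s=0: MISS | VC []
  [1] addr=0xa5 blk=10 s=0: MISS | VC [2]
  [2] addr=0x2f blk=2 s=0: VC-HIT | VC [10]
  [3] addr=0x20 blk=2 s=0: L1-HIT | VC [10]
  [4] addr=0x2a blk=2 s=0: L1-HIT | VC [10]
  [5] addr=0xa2 blk=10 s=0: VC-HIT | VC [2]
  [6] addr=0x26 blk=2 s=0: VC-HIT | VC [10]
  [7] addr=0xa0 blk=10 s=0: VC-HIT | VC [2]
  [8] addr=0x2a blk=2 s=0: VC-HIT | VC [10]
  [9] addr=0xaa blk=10 s=0: VC-HIT | VC [2]
  [10] addr=0x23 blk=2 s=0: VC-HIT | VC [10]
  [11] addr=0xa7 blk=10 s=0: VC-HIT | VC [2]
  [12] addr=0x2b blk=2 s=0: VC-HIT | VC [10]
  [13] addr=0x2a blk=2 s=0: L1-HIT | VC [10]

MISSES = 2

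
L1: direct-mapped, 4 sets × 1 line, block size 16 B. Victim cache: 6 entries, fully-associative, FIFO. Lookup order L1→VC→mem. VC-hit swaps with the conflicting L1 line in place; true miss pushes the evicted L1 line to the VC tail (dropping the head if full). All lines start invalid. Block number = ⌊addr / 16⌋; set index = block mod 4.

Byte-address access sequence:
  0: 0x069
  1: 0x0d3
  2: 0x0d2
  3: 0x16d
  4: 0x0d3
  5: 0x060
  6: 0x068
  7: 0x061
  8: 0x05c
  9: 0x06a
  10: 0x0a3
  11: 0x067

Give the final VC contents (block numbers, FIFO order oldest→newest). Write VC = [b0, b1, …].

VC = [22, 13, 10]

0: 0x69 (blk 6, set 2) → MISS  vc=[]
1: 0xd3 (blk 13, set 1) → MISS  vc=[]
2: 0xd2 (blk 13, set 1) → L1-HIT  vc=[]
3: 0x16d (blk 22, set 2) → MISS  vc=[6]
4: 0xd3 (blk 13, set 1) → L1-HIT  vc=[6]
5: 0x60 (blk 6, set 2) → VC-HIT  vc=[22]
6: 0x68 (blk 6, set 2) → L1-HIT  vc=[22]
7: 0x61 (blk 6, set 2) → L1-HIT  vc=[22]
8: 0x5c (blk 5, set 1) → MISS  vc=[22, 13]
9: 0x6a (blk 6, set 2) → L1-HIT  vc=[22, 13]
10: 0xa3 (blk 10, set 2) → MISS  vc=[22, 13, 6]
11: 0x67 (blk 6, set 2) → VC-HIT  vc=[22, 13, 10]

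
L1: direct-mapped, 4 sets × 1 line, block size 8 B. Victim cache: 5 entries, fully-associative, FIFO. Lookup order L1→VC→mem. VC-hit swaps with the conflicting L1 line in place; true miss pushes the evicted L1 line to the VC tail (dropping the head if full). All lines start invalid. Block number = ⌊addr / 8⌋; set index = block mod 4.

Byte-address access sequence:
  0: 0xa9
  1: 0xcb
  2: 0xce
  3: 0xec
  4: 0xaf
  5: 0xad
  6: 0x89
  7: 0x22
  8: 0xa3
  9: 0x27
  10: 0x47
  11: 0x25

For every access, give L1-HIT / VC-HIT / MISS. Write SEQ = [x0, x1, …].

SEQ = [MISS, MISS, L1-HIT, MISS, VC-HIT, L1-HIT, MISS, MISS, MISS, VC-HIT, MISS, VC-HIT]

  [0] addr=0xa9 blk=21 s=1: MISS | VC []
  [1] addr=0xcb blk=25 s=1: MISS | VC [21]
  [2] addr=0xce blk=25 s=1: L1-HIT | VC [21]
  [3] addr=0xec blk=29 s=1: MISS | VC [21, 25]
  [4] addr=0xaf blk=21 s=1: VC-HIT | VC [29, 25]
  [5] addr=0xad blk=21 s=1: L1-HIT | VC [29, 25]
  [6] addr=0x89 blk=17 s=1: MISS | VC [29, 25, 21]
  [7] addr=0x22 blk=4 s=0: MISS | VC [29, 25, 21]
  [8] addr=0xa3 blk=20 s=0: MISS | VC [29, 25, 21, 4]
  [9] addr=0x27 blk=4 s=0: VC-HIT | VC [29, 25, 21, 20]
  [10] addr=0x47 blk=8 s=0: MISS | VC [29, 25, 21, 20, 4]
  [11] addr=0x25 blk=4 s=0: VC-HIT | VC [29, 25, 21, 20, 8]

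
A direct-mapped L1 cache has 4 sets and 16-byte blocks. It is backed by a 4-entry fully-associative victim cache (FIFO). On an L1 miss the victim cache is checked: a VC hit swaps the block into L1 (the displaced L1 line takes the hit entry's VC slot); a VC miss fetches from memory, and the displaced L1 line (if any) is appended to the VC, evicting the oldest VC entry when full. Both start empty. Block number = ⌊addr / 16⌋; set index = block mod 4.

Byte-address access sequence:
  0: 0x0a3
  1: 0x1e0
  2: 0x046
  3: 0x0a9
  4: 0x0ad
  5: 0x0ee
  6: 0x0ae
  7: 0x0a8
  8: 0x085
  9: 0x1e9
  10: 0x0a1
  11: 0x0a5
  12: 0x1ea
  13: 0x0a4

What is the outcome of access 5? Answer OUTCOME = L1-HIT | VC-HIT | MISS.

OUTCOME = MISS

  [0] addr=0xa3 blk=10 s=2: MISS | VC []
  [1] addr=0x1e0 blk=30 s=2: MISS | VC [10]
  [2] addr=0x46 blk=4 s=0: MISS | VC [10]
  [3] addr=0xa9 blk=10 s=2: VC-HIT | VC [30]
  [4] addr=0xad blk=10 s=2: L1-HIT | VC [30]
  [5] addr=0xee blk=14 s=2: MISS | VC [30, 10]
  [6] addr=0xae blk=10 s=2: VC-HIT | VC [30, 14]
  [7] addr=0xa8 blk=10 s=2: L1-HIT | VC [30, 14]
  [8] addr=0x85 blk=8 s=0: MISS | VC [30, 14, 4]
  [9] addr=0x1e9 blk=30 s=2: VC-HIT | VC [10, 14, 4]
  [10] addr=0xa1 blk=10 s=2: VC-HIT | VC [30, 14, 4]
  [11] addr=0xa5 blk=10 s=2: L1-HIT | VC [30, 14, 4]
  [12] addr=0x1ea blk=30 s=2: VC-HIT | VC [10, 14, 4]
  [13] addr=0xa4 blk=10 s=2: VC-HIT | VC [30, 14, 4]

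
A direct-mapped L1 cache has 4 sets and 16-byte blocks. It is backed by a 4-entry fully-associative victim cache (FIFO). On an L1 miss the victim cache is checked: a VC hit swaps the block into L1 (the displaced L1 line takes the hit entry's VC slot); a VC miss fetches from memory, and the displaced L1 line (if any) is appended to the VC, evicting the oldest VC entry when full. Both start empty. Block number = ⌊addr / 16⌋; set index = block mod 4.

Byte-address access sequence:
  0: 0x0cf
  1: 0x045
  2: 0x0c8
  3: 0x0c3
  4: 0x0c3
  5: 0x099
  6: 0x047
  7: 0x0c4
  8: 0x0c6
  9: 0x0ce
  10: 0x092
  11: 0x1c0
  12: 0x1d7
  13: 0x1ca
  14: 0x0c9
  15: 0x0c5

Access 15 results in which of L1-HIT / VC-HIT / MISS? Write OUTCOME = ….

0: 0xcf (blk 12, set 0) → MISS  vc=[]
1: 0x45 (blk 4, set 0) → MISS  vc=[12]
2: 0xc8 (blk 12, set 0) → VC-HIT  vc=[4]
3: 0xc3 (blk 12, set 0) → L1-HIT  vc=[4]
4: 0xc3 (blk 12, set 0) → L1-HIT  vc=[4]
5: 0x99 (blk 9, set 1) → MISS  vc=[4]
6: 0x47 (blk 4, set 0) → VC-HIT  vc=[12]
7: 0xc4 (blk 12, set 0) → VC-HIT  vc=[4]
8: 0xc6 (blk 12, set 0) → L1-HIT  vc=[4]
9: 0xce (blk 12, set 0) → L1-HIT  vc=[4]
10: 0x92 (blk 9, set 1) → L1-HIT  vc=[4]
11: 0x1c0 (blk 28, set 0) → MISS  vc=[4, 12]
12: 0x1d7 (blk 29, set 1) → MISS  vc=[4, 12, 9]
13: 0x1ca (blk 28, set 0) → L1-HIT  vc=[4, 12, 9]
14: 0xc9 (blk 12, set 0) → VC-HIT  vc=[4, 28, 9]
15: 0xc5 (blk 12, set 0) → L1-HIT  vc=[4, 28, 9]

OUTCOME = L1-HIT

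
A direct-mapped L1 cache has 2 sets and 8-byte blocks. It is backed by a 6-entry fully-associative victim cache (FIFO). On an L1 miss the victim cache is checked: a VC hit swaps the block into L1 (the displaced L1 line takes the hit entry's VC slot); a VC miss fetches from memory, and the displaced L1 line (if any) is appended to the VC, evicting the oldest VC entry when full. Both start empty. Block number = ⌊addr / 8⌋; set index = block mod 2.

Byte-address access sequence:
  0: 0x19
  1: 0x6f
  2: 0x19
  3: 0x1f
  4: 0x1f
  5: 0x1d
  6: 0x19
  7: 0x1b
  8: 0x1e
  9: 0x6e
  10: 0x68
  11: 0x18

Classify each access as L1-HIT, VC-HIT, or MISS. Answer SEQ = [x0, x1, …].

0: 0x19 (blk 3, set 1) → MISS  vc=[]
1: 0x6f (blk 13, set 1) → MISS  vc=[3]
2: 0x19 (blk 3, set 1) → VC-HIT  vc=[13]
3: 0x1f (blk 3, set 1) → L1-HIT  vc=[13]
4: 0x1f (blk 3, set 1) → L1-HIT  vc=[13]
5: 0x1d (blk 3, set 1) → L1-HIT  vc=[13]
6: 0x19 (blk 3, set 1) → L1-HIT  vc=[13]
7: 0x1b (blk 3, set 1) → L1-HIT  vc=[13]
8: 0x1e (blk 3, set 1) → L1-HIT  vc=[13]
9: 0x6e (blk 13, set 1) → VC-HIT  vc=[3]
10: 0x68 (blk 13, set 1) → L1-HIT  vc=[3]
11: 0x18 (blk 3, set 1) → VC-HIT  vc=[13]

SEQ = [MISS, MISS, VC-HIT, L1-HIT, L1-HIT, L1-HIT, L1-HIT, L1-HIT, L1-HIT, VC-HIT, L1-HIT, VC-HIT]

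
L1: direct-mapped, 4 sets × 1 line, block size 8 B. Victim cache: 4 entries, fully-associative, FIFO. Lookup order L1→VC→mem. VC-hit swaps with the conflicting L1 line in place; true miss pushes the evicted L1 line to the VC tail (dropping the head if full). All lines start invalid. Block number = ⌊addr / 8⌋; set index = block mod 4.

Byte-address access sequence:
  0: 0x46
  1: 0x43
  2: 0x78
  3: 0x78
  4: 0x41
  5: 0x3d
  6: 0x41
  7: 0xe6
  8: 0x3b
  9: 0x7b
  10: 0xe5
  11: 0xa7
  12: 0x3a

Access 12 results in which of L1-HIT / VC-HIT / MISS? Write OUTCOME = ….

OUTCOME = VC-HIT

  [0] addr=0x46 blk=8 s=0: MISS | VC []
  [1] addr=0x43 blk=8 s=0: L1-HIT | VC []
  [2] addr=0x78 blk=15 s=3: MISS | VC []
  [3] addr=0x78 blk=15 s=3: L1-HIT | VC []
  [4] addr=0x41 blk=8 s=0: L1-HIT | VC []
  [5] addr=0x3d blk=7 s=3: MISS | VC [15]
  [6] addr=0x41 blk=8 s=0: L1-HIT | VC [15]
  [7] addr=0xe6 blk=28 s=0: MISS | VC [15, 8]
  [8] addr=0x3b blk=7 s=3: L1-HIT | VC [15, 8]
  [9] addr=0x7b blk=15 s=3: VC-HIT | VC [7, 8]
  [10] addr=0xe5 blk=28 s=0: L1-HIT | VC [7, 8]
  [11] addr=0xa7 blk=20 s=0: MISS | VC [7, 8, 28]
  [12] addr=0x3a blk=7 s=3: VC-HIT | VC [15, 8, 28]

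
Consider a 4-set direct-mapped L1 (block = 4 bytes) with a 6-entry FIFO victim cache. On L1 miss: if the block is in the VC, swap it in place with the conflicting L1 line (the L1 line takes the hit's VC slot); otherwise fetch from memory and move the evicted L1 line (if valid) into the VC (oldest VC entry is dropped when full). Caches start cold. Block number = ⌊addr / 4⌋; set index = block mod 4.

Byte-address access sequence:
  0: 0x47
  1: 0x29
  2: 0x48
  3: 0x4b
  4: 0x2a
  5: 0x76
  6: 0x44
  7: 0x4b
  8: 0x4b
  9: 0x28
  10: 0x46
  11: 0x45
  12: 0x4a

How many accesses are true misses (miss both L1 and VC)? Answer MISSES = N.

MISSES = 4

#0 0x47→b17/s1 MISS; vc=[]
#1 0x29→b10/s2 MISS; vc=[]
#2 0x48→b18/s2 MISS; vc=[10]
#3 0x4b→b18/s2 L1-HIT; vc=[10]
#4 0x2a→b10/s2 VC-HIT; vc=[18]
#5 0x76→b29/s1 MISS; vc=[18,17]
#6 0x44→b17/s1 VC-HIT; vc=[18,29]
#7 0x4b→b18/s2 VC-HIT; vc=[10,29]
#8 0x4b→b18/s2 L1-HIT; vc=[10,29]
#9 0x28→b10/s2 VC-HIT; vc=[18,29]
#10 0x46→b17/s1 L1-HIT; vc=[18,29]
#11 0x45→b17/s1 L1-HIT; vc=[18,29]
#12 0x4a→b18/s2 VC-HIT; vc=[10,29]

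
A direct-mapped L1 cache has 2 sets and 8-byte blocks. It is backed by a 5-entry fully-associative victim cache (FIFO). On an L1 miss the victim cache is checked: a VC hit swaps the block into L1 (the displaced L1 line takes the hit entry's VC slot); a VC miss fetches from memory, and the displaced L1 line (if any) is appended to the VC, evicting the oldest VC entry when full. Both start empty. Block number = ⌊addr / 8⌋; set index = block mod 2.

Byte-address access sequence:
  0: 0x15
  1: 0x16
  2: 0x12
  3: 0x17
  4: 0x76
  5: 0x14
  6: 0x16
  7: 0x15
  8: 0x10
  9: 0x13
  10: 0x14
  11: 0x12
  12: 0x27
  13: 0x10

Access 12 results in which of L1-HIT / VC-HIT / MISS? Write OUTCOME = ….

#0 0x15→b2/s0 MISS; vc=[]
#1 0x16→b2/s0 L1-HIT; vc=[]
#2 0x12→b2/s0 L1-HIT; vc=[]
#3 0x17→b2/s0 L1-HIT; vc=[]
#4 0x76→b14/s0 MISS; vc=[2]
#5 0x14→b2/s0 VC-HIT; vc=[14]
#6 0x16→b2/s0 L1-HIT; vc=[14]
#7 0x15→b2/s0 L1-HIT; vc=[14]
#8 0x10→b2/s0 L1-HIT; vc=[14]
#9 0x13→b2/s0 L1-HIT; vc=[14]
#10 0x14→b2/s0 L1-HIT; vc=[14]
#11 0x12→b2/s0 L1-HIT; vc=[14]
#12 0x27→b4/s0 MISS; vc=[14,2]
#13 0x10→b2/s0 VC-HIT; vc=[14,4]

OUTCOME = MISS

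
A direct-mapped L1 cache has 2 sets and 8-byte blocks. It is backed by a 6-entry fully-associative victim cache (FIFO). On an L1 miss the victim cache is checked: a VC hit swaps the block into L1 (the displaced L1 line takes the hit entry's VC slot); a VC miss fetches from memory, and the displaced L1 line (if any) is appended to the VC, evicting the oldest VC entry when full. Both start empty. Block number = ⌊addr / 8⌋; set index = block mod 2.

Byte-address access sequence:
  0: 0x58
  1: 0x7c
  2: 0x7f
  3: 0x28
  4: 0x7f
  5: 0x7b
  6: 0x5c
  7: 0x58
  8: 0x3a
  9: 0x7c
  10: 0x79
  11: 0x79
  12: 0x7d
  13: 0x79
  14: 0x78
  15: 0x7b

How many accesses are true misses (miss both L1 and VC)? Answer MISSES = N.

0: 0x58 (blk 11, set 1) → MISS  vc=[]
1: 0x7c (blk 15, set 1) → MISS  vc=[11]
2: 0x7f (blk 15, set 1) → L1-HIT  vc=[11]
3: 0x28 (blk 5, set 1) → MISS  vc=[11, 15]
4: 0x7f (blk 15, set 1) → VC-HIT  vc=[11, 5]
5: 0x7b (blk 15, set 1) → L1-HIT  vc=[11, 5]
6: 0x5c (blk 11, set 1) → VC-HIT  vc=[15, 5]
7: 0x58 (blk 11, set 1) → L1-HIT  vc=[15, 5]
8: 0x3a (blk 7, set 1) → MISS  vc=[15, 5, 11]
9: 0x7c (blk 15, set 1) → VC-HIT  vc=[7, 5, 11]
10: 0x79 (blk 15, set 1) → L1-HIT  vc=[7, 5, 11]
11: 0x79 (blk 15, set 1) → L1-HIT  vc=[7, 5, 11]
12: 0x7d (blk 15, set 1) → L1-HIT  vc=[7, 5, 11]
13: 0x79 (blk 15, set 1) → L1-HIT  vc=[7, 5, 11]
14: 0x78 (blk 15, set 1) → L1-HIT  vc=[7, 5, 11]
15: 0x7b (blk 15, set 1) → L1-HIT  vc=[7, 5, 11]

MISSES = 4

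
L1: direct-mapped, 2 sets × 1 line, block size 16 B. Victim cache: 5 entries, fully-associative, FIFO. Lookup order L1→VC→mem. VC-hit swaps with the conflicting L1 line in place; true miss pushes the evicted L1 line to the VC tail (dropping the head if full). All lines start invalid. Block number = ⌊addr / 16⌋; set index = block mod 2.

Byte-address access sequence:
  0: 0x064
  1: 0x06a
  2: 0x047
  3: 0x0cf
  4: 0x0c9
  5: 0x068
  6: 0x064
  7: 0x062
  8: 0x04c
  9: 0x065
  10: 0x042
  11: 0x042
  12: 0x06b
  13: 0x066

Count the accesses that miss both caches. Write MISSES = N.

MISSES = 3

  [0] addr=0x64 blk=6 s=0: MISS | VC []
  [1] addr=0x6a blk=6 s=0: L1-HIT | VC []
  [2] addr=0x47 blk=4 s=0: MISS | VC [6]
  [3] addr=0xcf blk=12 s=0: MISS | VC [6, 4]
  [4] addr=0xc9 blk=12 s=0: L1-HIT | VC [6, 4]
  [5] addr=0x68 blk=6 s=0: VC-HIT | VC [12, 4]
  [6] addr=0x64 blk=6 s=0: L1-HIT | VC [12, 4]
  [7] addr=0x62 blk=6 s=0: L1-HIT | VC [12, 4]
  [8] addr=0x4c blk=4 s=0: VC-HIT | VC [12, 6]
  [9] addr=0x65 blk=6 s=0: VC-HIT | VC [12, 4]
  [10] addr=0x42 blk=4 s=0: VC-HIT | VC [12, 6]
  [11] addr=0x42 blk=4 s=0: L1-HIT | VC [12, 6]
  [12] addr=0x6b blk=6 s=0: VC-HIT | VC [12, 4]
  [13] addr=0x66 blk=6 s=0: L1-HIT | VC [12, 4]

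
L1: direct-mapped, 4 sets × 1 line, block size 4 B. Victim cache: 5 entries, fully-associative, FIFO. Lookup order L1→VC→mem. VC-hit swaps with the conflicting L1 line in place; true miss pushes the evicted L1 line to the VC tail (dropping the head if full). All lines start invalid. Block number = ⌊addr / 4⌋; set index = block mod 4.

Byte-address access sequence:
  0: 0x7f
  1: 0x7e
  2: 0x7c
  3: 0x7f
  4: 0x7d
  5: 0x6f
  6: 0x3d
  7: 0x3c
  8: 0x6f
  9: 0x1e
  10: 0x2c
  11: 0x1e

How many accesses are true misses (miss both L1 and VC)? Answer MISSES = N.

0: 0x7f (blk 31, set 3) → MISS  vc=[]
1: 0x7e (blk 31, set 3) → L1-HIT  vc=[]
2: 0x7c (blk 31, set 3) → L1-HIT  vc=[]
3: 0x7f (blk 31, set 3) → L1-HIT  vc=[]
4: 0x7d (blk 31, set 3) → L1-HIT  vc=[]
5: 0x6f (blk 27, set 3) → MISS  vc=[31]
6: 0x3d (blk 15, set 3) → MISS  vc=[31, 27]
7: 0x3c (blk 15, set 3) → L1-HIT  vc=[31, 27]
8: 0x6f (blk 27, set 3) → VC-HIT  vc=[31, 15]
9: 0x1e (blk 7, set 3) → MISS  vc=[31, 15, 27]
10: 0x2c (blk 11, set 3) → MISS  vc=[31, 15, 27, 7]
11: 0x1e (blk 7, set 3) → VC-HIT  vc=[31, 15, 27, 11]

MISSES = 5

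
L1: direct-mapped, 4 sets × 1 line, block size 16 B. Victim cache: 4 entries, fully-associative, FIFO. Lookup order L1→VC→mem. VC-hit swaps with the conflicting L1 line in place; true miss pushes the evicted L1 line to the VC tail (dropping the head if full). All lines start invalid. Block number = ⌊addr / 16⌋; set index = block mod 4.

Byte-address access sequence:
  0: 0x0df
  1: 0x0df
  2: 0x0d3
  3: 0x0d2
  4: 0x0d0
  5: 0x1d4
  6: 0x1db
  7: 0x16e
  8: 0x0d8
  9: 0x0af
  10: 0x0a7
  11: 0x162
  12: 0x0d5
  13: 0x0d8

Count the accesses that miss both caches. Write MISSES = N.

MISSES = 4

#0 0xdf→b13/s1 MISS; vc=[]
#1 0xdf→b13/s1 L1-HIT; vc=[]
#2 0xd3→b13/s1 L1-HIT; vc=[]
#3 0xd2→b13/s1 L1-HIT; vc=[]
#4 0xd0→b13/s1 L1-HIT; vc=[]
#5 0x1d4→b29/s1 MISS; vc=[13]
#6 0x1db→b29/s1 L1-HIT; vc=[13]
#7 0x16e→b22/s2 MISS; vc=[13]
#8 0xd8→b13/s1 VC-HIT; vc=[29]
#9 0xaf→b10/s2 MISS; vc=[29,22]
#10 0xa7→b10/s2 L1-HIT; vc=[29,22]
#11 0x162→b22/s2 VC-HIT; vc=[29,10]
#12 0xd5→b13/s1 L1-HIT; vc=[29,10]
#13 0xd8→b13/s1 L1-HIT; vc=[29,10]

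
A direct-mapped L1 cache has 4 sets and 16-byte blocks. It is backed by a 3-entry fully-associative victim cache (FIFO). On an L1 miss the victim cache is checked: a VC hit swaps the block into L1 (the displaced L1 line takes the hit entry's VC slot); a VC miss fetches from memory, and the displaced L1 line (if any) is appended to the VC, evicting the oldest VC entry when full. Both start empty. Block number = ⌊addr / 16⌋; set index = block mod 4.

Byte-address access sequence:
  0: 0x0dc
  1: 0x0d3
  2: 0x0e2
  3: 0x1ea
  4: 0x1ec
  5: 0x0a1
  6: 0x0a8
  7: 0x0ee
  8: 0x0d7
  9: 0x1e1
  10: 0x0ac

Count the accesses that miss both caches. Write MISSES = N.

MISSES = 4

0: 0xdc (blk 13, set 1) → MISS  vc=[]
1: 0xd3 (blk 13, set 1) → L1-HIT  vc=[]
2: 0xe2 (blk 14, set 2) → MISS  vc=[]
3: 0x1ea (blk 30, set 2) → MISS  vc=[14]
4: 0x1ec (blk 30, set 2) → L1-HIT  vc=[14]
5: 0xa1 (blk 10, set 2) → MISS  vc=[14, 30]
6: 0xa8 (blk 10, set 2) → L1-HIT  vc=[14, 30]
7: 0xee (blk 14, set 2) → VC-HIT  vc=[10, 30]
8: 0xd7 (blk 13, set 1) → L1-HIT  vc=[10, 30]
9: 0x1e1 (blk 30, set 2) → VC-HIT  vc=[10, 14]
10: 0xac (blk 10, set 2) → VC-HIT  vc=[30, 14]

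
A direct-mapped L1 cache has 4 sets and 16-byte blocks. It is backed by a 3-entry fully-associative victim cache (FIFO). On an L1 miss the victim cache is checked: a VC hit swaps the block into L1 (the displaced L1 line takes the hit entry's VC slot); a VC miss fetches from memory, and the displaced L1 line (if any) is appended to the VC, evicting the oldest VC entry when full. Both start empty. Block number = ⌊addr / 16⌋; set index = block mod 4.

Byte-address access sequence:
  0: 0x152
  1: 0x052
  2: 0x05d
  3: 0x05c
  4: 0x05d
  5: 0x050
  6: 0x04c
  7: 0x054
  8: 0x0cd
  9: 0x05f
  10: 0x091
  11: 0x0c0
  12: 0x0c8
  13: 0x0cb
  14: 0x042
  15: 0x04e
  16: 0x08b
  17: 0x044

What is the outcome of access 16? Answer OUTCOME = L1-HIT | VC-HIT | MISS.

  [0] addr=0x152 blk=21 s=1: MISS | VC []
  [1] addr=0x52 blk=5 s=1: MISS | VC [21]
  [2] addr=0x5d blk=5 s=1: L1-HIT | VC [21]
  [3] addr=0x5c blk=5 s=1: L1-HIT | VC [21]
  [4] addr=0x5d blk=5 s=1: L1-HIT | VC [21]
  [5] addr=0x50 blk=5 s=1: L1-HIT | VC [21]
  [6] addr=0x4c blk=4 s=0: MISS | VC [21]
  [7] addr=0x54 blk=5 s=1: L1-HIT | VC [21]
  [8] addr=0xcd blk=12 s=0: MISS | VC [21, 4]
  [9] addr=0x5f blk=5 s=1: L1-HIT | VC [21, 4]
  [10] addr=0x91 blk=9 s=1: MISS | VC [21, 4, 5]
  [11] addr=0xc0 blk=12 s=0: L1-HIT | VC [21, 4, 5]
  [12] addr=0xc8 blk=12 s=0: L1-HIT | VC [21, 4, 5]
  [13] addr=0xcb blk=12 s=0: L1-HIT | VC [21, 4, 5]
  [14] addr=0x42 blk=4 s=0: VC-HIT | VC [21, 12, 5]
  [15] addr=0x4e blk=4 s=0: L1-HIT | VC [21, 12, 5]
  [16] addr=0x8b blk=8 s=0: MISS | VC [12, 5, 4]
  [17] addr=0x44 blk=4 s=0: VC-HIT | VC [12, 5, 8]

OUTCOME = MISS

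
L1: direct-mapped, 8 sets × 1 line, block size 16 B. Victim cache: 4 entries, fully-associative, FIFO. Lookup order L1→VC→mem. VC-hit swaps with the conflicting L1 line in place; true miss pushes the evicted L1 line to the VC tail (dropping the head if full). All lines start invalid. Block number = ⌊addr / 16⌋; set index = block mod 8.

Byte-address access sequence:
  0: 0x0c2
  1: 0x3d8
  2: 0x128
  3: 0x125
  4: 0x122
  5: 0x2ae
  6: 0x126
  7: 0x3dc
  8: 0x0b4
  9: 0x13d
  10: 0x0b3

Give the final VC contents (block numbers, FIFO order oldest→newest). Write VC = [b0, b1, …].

VC = [42, 19]

  [0] addr=0xc2 blk=12 s=4: MISS | VC []
  [1] addr=0x3d8 blk=61 s=5: MISS | VC []
  [2] addr=0x128 blk=18 s=2: MISS | VC []
  [3] addr=0x125 blk=18 s=2: L1-HIT | VC []
  [4] addr=0x122 blk=18 s=2: L1-HIT | VC []
  [5] addr=0x2ae blk=42 s=2: MISS | VC [18]
  [6] addr=0x126 blk=18 s=2: VC-HIT | VC [42]
  [7] addr=0x3dc blk=61 s=5: L1-HIT | VC [42]
  [8] addr=0xb4 blk=11 s=3: MISS | VC [42]
  [9] addr=0x13d blk=19 s=3: MISS | VC [42, 11]
  [10] addr=0xb3 blk=11 s=3: VC-HIT | VC [42, 19]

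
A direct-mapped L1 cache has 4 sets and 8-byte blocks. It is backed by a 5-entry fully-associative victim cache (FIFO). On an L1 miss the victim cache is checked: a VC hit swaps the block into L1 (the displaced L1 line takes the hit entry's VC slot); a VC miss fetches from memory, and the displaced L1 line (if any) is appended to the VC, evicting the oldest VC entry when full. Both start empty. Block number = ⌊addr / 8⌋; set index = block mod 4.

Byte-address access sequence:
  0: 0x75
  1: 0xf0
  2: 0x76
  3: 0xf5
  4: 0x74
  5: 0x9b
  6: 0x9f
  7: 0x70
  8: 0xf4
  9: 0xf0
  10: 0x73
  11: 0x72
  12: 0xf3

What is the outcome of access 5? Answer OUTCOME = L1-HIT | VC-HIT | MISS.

OUTCOME = MISS

0: 0x75 (blk 14, set 2) → MISS  vc=[]
1: 0xf0 (blk 30, set 2) → MISS  vc=[14]
2: 0x76 (blk 14, set 2) → VC-HIT  vc=[30]
3: 0xf5 (blk 30, set 2) → VC-HIT  vc=[14]
4: 0x74 (blk 14, set 2) → VC-HIT  vc=[30]
5: 0x9b (blk 19, set 3) → MISS  vc=[30]
6: 0x9f (blk 19, set 3) → L1-HIT  vc=[30]
7: 0x70 (blk 14, set 2) → L1-HIT  vc=[30]
8: 0xf4 (blk 30, set 2) → VC-HIT  vc=[14]
9: 0xf0 (blk 30, set 2) → L1-HIT  vc=[14]
10: 0x73 (blk 14, set 2) → VC-HIT  vc=[30]
11: 0x72 (blk 14, set 2) → L1-HIT  vc=[30]
12: 0xf3 (blk 30, set 2) → VC-HIT  vc=[14]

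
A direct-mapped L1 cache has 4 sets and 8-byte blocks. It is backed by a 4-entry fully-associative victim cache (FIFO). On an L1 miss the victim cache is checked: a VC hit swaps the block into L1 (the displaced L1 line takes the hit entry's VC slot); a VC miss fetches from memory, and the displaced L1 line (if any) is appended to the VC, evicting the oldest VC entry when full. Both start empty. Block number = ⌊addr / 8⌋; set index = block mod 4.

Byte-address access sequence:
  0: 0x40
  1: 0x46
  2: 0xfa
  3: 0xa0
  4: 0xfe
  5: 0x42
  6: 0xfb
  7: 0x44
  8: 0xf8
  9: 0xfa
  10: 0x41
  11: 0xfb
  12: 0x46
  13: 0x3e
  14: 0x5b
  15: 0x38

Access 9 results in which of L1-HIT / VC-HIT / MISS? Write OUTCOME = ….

OUTCOME = L1-HIT

0: 0x40 (blk 8, set 0) → MISS  vc=[]
1: 0x46 (blk 8, set 0) → L1-HIT  vc=[]
2: 0xfa (blk 31, set 3) → MISS  vc=[]
3: 0xa0 (blk 20, set 0) → MISS  vc=[8]
4: 0xfe (blk 31, set 3) → L1-HIT  vc=[8]
5: 0x42 (blk 8, set 0) → VC-HIT  vc=[20]
6: 0xfb (blk 31, set 3) → L1-HIT  vc=[20]
7: 0x44 (blk 8, set 0) → L1-HIT  vc=[20]
8: 0xf8 (blk 31, set 3) → L1-HIT  vc=[20]
9: 0xfa (blk 31, set 3) → L1-HIT  vc=[20]
10: 0x41 (blk 8, set 0) → L1-HIT  vc=[20]
11: 0xfb (blk 31, set 3) → L1-HIT  vc=[20]
12: 0x46 (blk 8, set 0) → L1-HIT  vc=[20]
13: 0x3e (blk 7, set 3) → MISS  vc=[20, 31]
14: 0x5b (blk 11, set 3) → MISS  vc=[20, 31, 7]
15: 0x38 (blk 7, set 3) → VC-HIT  vc=[20, 31, 11]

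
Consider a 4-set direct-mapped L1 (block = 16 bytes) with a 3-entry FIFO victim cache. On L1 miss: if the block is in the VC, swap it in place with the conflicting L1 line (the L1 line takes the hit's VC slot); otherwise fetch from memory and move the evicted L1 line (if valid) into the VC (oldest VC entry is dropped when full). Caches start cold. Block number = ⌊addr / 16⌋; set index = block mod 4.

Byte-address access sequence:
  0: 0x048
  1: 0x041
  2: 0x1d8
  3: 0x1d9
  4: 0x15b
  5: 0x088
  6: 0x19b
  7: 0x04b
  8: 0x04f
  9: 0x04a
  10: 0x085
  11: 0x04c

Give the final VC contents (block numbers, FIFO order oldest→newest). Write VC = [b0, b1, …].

  [0] addr=0x48 blk=4 s=0: MISS | VC []
  [1] addr=0x41 blk=4 s=0: L1-HIT | VC []
  [2] addr=0x1d8 blk=29 s=1: MISS | VC []
  [3] addr=0x1d9 blk=29 s=1: L1-HIT | VC []
  [4] addr=0x15b blk=21 s=1: MISS | VC [29]
  [5] addr=0x88 blk=8 s=0: MISS | VC [29, 4]
  [6] addr=0x19b blk=25 s=1: MISS | VC [29, 4, 21]
  [7] addr=0x4b blk=4 s=0: VC-HIT | VC [29, 8, 21]
  [8] addr=0x4f blk=4 s=0: L1-HIT | VC [29, 8, 21]
  [9] addr=0x4a blk=4 s=0: L1-HIT | VC [29, 8, 21]
  [10] addr=0x85 blk=8 s=0: VC-HIT | VC [29, 4, 21]
  [11] addr=0x4c blk=4 s=0: VC-HIT | VC [29, 8, 21]

VC = [29, 8, 21]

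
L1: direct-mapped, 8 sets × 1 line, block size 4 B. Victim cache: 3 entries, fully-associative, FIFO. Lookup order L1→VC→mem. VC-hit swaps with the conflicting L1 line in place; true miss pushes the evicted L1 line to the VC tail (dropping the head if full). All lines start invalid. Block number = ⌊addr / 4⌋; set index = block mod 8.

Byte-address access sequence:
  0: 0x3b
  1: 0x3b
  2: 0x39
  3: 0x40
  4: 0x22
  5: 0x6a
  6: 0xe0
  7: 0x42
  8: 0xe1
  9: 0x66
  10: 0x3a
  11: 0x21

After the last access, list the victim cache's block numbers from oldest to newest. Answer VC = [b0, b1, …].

#0 0x3b→b14/s6 MISS; vc=[]
#1 0x3b→b14/s6 L1-HIT; vc=[]
#2 0x39→b14/s6 L1-HIT; vc=[]
#3 0x40→b16/s0 MISS; vc=[]
#4 0x22→b8/s0 MISS; vc=[16]
#5 0x6a→b26/s2 MISS; vc=[16]
#6 0xe0→b56/s0 MISS; vc=[16,8]
#7 0x42→b16/s0 VC-HIT; vc=[56,8]
#8 0xe1→b56/s0 VC-HIT; vc=[16,8]
#9 0x66→b25/s1 MISS; vc=[16,8]
#10 0x3a→b14/s6 L1-HIT; vc=[16,8]
#11 0x21→b8/s0 VC-HIT; vc=[16,56]

VC = [16, 56]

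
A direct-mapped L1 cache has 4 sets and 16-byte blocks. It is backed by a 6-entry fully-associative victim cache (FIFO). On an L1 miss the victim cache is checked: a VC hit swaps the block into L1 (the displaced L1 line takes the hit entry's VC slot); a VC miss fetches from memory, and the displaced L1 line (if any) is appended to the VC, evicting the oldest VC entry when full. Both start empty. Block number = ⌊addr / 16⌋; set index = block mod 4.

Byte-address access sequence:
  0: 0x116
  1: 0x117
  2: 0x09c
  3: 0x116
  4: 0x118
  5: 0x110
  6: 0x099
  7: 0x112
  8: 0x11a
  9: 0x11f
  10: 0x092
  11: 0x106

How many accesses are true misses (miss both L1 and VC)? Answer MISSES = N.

  [0] addr=0x116 blk=17 s=1: MISS | VC []
  [1] addr=0x117 blk=17 s=1: L1-HIT | VC []
  [2] addr=0x9c blk=9 s=1: MISS | VC [17]
  [3] addr=0x116 blk=17 s=1: VC-HIT | VC [9]
  [4] addr=0x118 blk=17 s=1: L1-HIT | VC [9]
  [5] addr=0x110 blk=17 s=1: L1-HIT | VC [9]
  [6] addr=0x99 blk=9 s=1: VC-HIT | VC [17]
  [7] addr=0x112 blk=17 s=1: VC-HIT | VC [9]
  [8] addr=0x11a blk=17 s=1: L1-HIT | VC [9]
  [9] addr=0x11f blk=17 s=1: L1-HIT | VC [9]
  [10] addr=0x92 blk=9 s=1: VC-HIT | VC [17]
  [11] addr=0x106 blk=16 s=0: MISS | VC [17]

MISSES = 3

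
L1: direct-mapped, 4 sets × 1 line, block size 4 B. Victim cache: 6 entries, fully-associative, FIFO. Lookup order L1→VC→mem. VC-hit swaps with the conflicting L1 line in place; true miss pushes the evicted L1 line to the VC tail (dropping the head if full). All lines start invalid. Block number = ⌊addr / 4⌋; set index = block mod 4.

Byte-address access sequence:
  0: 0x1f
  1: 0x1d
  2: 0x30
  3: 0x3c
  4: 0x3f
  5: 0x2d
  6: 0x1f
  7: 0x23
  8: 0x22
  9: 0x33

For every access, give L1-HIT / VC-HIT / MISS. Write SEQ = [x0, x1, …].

SEQ = [MISS, L1-HIT, MISS, MISS, L1-HIT, MISS, VC-HIT, MISS, L1-HIT, VC-HIT]

#0 0x1f→b7/s3 MISS; vc=[]
#1 0x1d→b7/s3 L1-HIT; vc=[]
#2 0x30→b12/s0 MISS; vc=[]
#3 0x3c→b15/s3 MISS; vc=[7]
#4 0x3f→b15/s3 L1-HIT; vc=[7]
#5 0x2d→b11/s3 MISS; vc=[7,15]
#6 0x1f→b7/s3 VC-HIT; vc=[11,15]
#7 0x23→b8/s0 MISS; vc=[11,15,12]
#8 0x22→b8/s0 L1-HIT; vc=[11,15,12]
#9 0x33→b12/s0 VC-HIT; vc=[11,15,8]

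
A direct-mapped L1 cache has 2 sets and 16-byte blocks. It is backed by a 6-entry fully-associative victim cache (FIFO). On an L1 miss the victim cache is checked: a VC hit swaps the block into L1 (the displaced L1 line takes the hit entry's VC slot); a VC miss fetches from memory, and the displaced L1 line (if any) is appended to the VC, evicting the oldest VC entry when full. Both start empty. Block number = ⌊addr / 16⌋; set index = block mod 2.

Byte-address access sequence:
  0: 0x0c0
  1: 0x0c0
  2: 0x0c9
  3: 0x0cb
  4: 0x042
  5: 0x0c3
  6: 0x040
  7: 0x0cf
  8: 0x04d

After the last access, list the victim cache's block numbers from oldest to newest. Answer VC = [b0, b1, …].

#0 0xc0→b12/s0 MISS; vc=[]
#1 0xc0→b12/s0 L1-HIT; vc=[]
#2 0xc9→b12/s0 L1-HIT; vc=[]
#3 0xcb→b12/s0 L1-HIT; vc=[]
#4 0x42→b4/s0 MISS; vc=[12]
#5 0xc3→b12/s0 VC-HIT; vc=[4]
#6 0x40→b4/s0 VC-HIT; vc=[12]
#7 0xcf→b12/s0 VC-HIT; vc=[4]
#8 0x4d→b4/s0 VC-HIT; vc=[12]

VC = [12]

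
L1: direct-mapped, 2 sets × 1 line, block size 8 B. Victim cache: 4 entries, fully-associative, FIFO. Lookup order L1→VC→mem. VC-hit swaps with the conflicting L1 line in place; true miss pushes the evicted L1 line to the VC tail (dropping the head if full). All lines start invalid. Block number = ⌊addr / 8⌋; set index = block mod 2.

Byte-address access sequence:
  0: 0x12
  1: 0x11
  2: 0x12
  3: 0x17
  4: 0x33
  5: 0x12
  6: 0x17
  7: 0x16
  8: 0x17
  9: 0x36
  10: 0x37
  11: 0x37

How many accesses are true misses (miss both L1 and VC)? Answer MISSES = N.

MISSES = 2

#0 0x12→b2/s0 MISS; vc=[]
#1 0x11→b2/s0 L1-HIT; vc=[]
#2 0x12→b2/s0 L1-HIT; vc=[]
#3 0x17→b2/s0 L1-HIT; vc=[]
#4 0x33→b6/s0 MISS; vc=[2]
#5 0x12→b2/s0 VC-HIT; vc=[6]
#6 0x17→b2/s0 L1-HIT; vc=[6]
#7 0x16→b2/s0 L1-HIT; vc=[6]
#8 0x17→b2/s0 L1-HIT; vc=[6]
#9 0x36→b6/s0 VC-HIT; vc=[2]
#10 0x37→b6/s0 L1-HIT; vc=[2]
#11 0x37→b6/s0 L1-HIT; vc=[2]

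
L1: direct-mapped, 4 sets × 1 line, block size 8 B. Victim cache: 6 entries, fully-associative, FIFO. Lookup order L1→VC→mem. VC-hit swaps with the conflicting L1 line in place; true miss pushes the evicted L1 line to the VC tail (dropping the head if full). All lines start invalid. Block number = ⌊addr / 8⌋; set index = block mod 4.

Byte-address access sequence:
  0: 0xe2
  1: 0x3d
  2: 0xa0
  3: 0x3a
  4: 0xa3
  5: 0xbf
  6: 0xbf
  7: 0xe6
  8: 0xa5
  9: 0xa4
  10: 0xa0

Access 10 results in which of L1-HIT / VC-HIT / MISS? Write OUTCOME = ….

  [0] addr=0xe2 blk=28 s=0: MISS | VC []
  [1] addr=0x3d blk=7 s=3: MISS | VC []
  [2] addr=0xa0 blk=20 s=0: MISS | VC [28]
  [3] addr=0x3a blk=7 s=3: L1-HIT | VC [28]
  [4] addr=0xa3 blk=20 s=0: L1-HIT | VC [28]
  [5] addr=0xbf blk=23 s=3: MISS | VC [28, 7]
  [6] addr=0xbf blk=23 s=3: L1-HIT | VC [28, 7]
  [7] addr=0xe6 blk=28 s=0: VC-HIT | VC [20, 7]
  [8] addr=0xa5 blk=20 s=0: VC-HIT | VC [28, 7]
  [9] addr=0xa4 blk=20 s=0: L1-HIT | VC [28, 7]
  [10] addr=0xa0 blk=20 s=0: L1-HIT | VC [28, 7]

OUTCOME = L1-HIT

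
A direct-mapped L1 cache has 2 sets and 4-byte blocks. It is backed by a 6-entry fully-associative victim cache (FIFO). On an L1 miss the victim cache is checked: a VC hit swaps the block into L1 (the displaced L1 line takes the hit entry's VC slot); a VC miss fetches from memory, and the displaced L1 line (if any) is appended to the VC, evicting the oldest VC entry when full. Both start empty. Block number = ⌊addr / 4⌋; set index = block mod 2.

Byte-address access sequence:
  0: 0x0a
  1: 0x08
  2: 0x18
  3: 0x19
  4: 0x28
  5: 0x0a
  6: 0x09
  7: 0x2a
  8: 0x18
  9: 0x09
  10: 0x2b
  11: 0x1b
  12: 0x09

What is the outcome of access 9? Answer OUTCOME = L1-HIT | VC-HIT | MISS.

0: 0xa (blk 2, set 0) → MISS  vc=[]
1: 0x8 (blk 2, set 0) → L1-HIT  vc=[]
2: 0x18 (blk 6, set 0) → MISS  vc=[2]
3: 0x19 (blk 6, set 0) → L1-HIT  vc=[2]
4: 0x28 (blk 10, set 0) → MISS  vc=[2, 6]
5: 0xa (blk 2, set 0) → VC-HIT  vc=[10, 6]
6: 0x9 (blk 2, set 0) → L1-HIT  vc=[10, 6]
7: 0x2a (blk 10, set 0) → VC-HIT  vc=[2, 6]
8: 0x18 (blk 6, set 0) → VC-HIT  vc=[2, 10]
9: 0x9 (blk 2, set 0) → VC-HIT  vc=[6, 10]
10: 0x2b (blk 10, set 0) → VC-HIT  vc=[6, 2]
11: 0x1b (blk 6, set 0) → VC-HIT  vc=[10, 2]
12: 0x9 (blk 2, set 0) → VC-HIT  vc=[10, 6]

OUTCOME = VC-HIT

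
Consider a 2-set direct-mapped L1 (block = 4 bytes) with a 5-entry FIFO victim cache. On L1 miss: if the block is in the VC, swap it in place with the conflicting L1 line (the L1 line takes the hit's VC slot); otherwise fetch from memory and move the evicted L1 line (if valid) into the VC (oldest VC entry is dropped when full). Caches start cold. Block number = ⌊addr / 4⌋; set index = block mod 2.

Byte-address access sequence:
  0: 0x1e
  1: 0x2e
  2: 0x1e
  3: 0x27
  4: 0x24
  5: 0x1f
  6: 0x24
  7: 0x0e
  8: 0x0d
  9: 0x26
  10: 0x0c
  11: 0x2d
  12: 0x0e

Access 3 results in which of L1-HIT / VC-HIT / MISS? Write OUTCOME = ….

0: 0x1e (blk 7, set 1) → MISS  vc=[]
1: 0x2e (blk 11, set 1) → MISS  vc=[7]
2: 0x1e (blk 7, set 1) → VC-HIT  vc=[11]
3: 0x27 (blk 9, set 1) → MISS  vc=[11, 7]
4: 0x24 (blk 9, set 1) → L1-HIT  vc=[11, 7]
5: 0x1f (blk 7, set 1) → VC-HIT  vc=[11, 9]
6: 0x24 (blk 9, set 1) → VC-HIT  vc=[11, 7]
7: 0xe (blk 3, set 1) → MISS  vc=[11, 7, 9]
8: 0xd (blk 3, set 1) → L1-HIT  vc=[11, 7, 9]
9: 0x26 (blk 9, set 1) → VC-HIT  vc=[11, 7, 3]
10: 0xc (blk 3, set 1) → VC-HIT  vc=[11, 7, 9]
11: 0x2d (blk 11, set 1) → VC-HIT  vc=[3, 7, 9]
12: 0xe (blk 3, set 1) → VC-HIT  vc=[11, 7, 9]

OUTCOME = MISS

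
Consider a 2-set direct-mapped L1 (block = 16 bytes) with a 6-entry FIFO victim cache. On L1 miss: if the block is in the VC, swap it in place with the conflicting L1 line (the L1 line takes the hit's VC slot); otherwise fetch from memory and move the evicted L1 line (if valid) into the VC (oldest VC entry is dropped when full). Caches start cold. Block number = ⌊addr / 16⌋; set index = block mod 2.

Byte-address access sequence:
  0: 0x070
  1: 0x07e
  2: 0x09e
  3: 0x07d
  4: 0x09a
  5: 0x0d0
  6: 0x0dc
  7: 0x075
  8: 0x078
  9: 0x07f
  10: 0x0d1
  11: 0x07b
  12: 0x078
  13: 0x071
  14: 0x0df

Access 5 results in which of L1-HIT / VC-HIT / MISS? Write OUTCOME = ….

OUTCOME = MISS

0: 0x70 (blk 7, set 1) → MISS  vc=[]
1: 0x7e (blk 7, set 1) → L1-HIT  vc=[]
2: 0x9e (blk 9, set 1) → MISS  vc=[7]
3: 0x7d (blk 7, set 1) → VC-HIT  vc=[9]
4: 0x9a (blk 9, set 1) → VC-HIT  vc=[7]
5: 0xd0 (blk 13, set 1) → MISS  vc=[7, 9]
6: 0xdc (blk 13, set 1) → L1-HIT  vc=[7, 9]
7: 0x75 (blk 7, set 1) → VC-HIT  vc=[13, 9]
8: 0x78 (blk 7, set 1) → L1-HIT  vc=[13, 9]
9: 0x7f (blk 7, set 1) → L1-HIT  vc=[13, 9]
10: 0xd1 (blk 13, set 1) → VC-HIT  vc=[7, 9]
11: 0x7b (blk 7, set 1) → VC-HIT  vc=[13, 9]
12: 0x78 (blk 7, set 1) → L1-HIT  vc=[13, 9]
13: 0x71 (blk 7, set 1) → L1-HIT  vc=[13, 9]
14: 0xdf (blk 13, set 1) → VC-HIT  vc=[7, 9]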